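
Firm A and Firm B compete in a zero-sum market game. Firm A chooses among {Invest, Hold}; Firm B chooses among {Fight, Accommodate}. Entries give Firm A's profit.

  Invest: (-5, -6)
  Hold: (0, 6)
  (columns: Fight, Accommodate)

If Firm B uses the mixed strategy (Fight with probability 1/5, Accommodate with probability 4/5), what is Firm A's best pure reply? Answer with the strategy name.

Expected payoff of Invest: (1/5)·(-5) + (4/5)·(-6) = -29/5.
Expected payoff of Hold: (1/5)·0 + (4/5)·6 = 24/5.
The largest is 24/5, so Firm A's best response is Hold.

Hold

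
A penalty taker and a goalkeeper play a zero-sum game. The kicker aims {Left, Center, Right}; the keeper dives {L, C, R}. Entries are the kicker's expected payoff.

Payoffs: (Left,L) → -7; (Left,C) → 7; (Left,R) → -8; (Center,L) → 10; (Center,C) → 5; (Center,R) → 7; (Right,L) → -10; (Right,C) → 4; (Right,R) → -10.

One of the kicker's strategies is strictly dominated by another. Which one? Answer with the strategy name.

Left gives a strictly higher payoff than Right against every column: -7 > -10, 7 > 4, -8 > -10.
So Right is strictly dominated and the kicker never plays it.

Right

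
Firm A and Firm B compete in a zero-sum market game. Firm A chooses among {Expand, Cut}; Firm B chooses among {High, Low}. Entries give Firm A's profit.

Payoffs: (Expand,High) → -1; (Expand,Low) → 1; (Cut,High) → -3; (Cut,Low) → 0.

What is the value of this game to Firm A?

-1

Row minima: Expand → -1, Cut → -3; maximin = -1.
Column maxima: High → -1, Low → 1; minimax = -1.
Since maximin = minimax = -1, there is a saddle point and the value is -1.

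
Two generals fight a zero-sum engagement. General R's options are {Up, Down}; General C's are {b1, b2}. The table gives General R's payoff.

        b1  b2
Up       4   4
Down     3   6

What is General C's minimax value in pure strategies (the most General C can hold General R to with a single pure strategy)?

Column maxima: b1 → 4, b2 → 6.
The smallest of these is 4.

4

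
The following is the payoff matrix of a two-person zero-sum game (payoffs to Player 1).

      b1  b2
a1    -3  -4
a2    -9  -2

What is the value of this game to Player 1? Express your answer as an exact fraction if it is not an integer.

-15/4

Row minima: a1 → -4, a2 → -9; maximin = -4.
Column maxima: b1 → -3, b2 → -2; minimax = -3.
-4 ≠ -3, so there is no saddle point; optimal play is mixed.
Let Player 1 play a1 with probability p. Expected payoff against b1: (-3)p + (-9)(1−p) = 6p − 9; against b2: (-4)p + (-2)(1−p) = −2p − 2.
Setting these equal: 6p − 9 = −2p − 2 ⇒ 8p = 7 ⇒ p = 7/8, and the value is (6)·(7/8) − 9 = -15/4.
For Player 2: with q = P(b1), equating a1's and a2's payoffs gives q − 4 = −7q − 2 ⇒ q = 1/4.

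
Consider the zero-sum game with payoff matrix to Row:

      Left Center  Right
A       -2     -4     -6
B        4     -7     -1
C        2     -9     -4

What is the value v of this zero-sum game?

Row minima: A → -6, B → -7, C → -9; maximin = -6.
Column maxima: Left → 4, Center → -4, Right → -1; minimax = -4.
-6 ≠ -4, so there is no saddle point; optimal play is mixed.
C is strictly dominated by B, so Row never plays it.
Left is strictly dominated by Center (it gives Row strictly more in every row), so Column never plays it.
On the remaining 2×2 (A, B vs Center, Right):
Let Row play A with probability p. Expected payoff against Center: (-4)p + (-7)(1−p) = 3p − 7; against Right: (-6)p + (-1)(1−p) = −5p − 1.
Setting these equal: 3p − 7 = −5p − 1 ⇒ 8p = 6 ⇒ p = 3/4, and the value is (3)·(3/4) − 7 = -19/4.
For Column: with q = P(Center), equating A's and B's payoffs gives 2q − 6 = −6q − 1 ⇒ q = 5/8.

-19/4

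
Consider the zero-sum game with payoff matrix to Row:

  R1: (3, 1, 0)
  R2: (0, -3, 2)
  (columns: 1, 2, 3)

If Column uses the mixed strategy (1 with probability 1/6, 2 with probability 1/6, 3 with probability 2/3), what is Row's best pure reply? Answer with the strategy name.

R2

Expected payoff of R1: (1/6)·3 + (1/6)·1 + (2/3)·0 = 2/3.
Expected payoff of R2: (1/6)·0 + (1/6)·(-3) + (2/3)·2 = 5/6.
The largest is 5/6, so Row's best response is R2.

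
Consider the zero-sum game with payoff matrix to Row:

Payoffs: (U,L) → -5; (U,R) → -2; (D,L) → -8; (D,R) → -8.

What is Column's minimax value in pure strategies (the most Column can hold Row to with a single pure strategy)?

Column maxima: L → -5, R → -2.
The smallest of these is -5.

-5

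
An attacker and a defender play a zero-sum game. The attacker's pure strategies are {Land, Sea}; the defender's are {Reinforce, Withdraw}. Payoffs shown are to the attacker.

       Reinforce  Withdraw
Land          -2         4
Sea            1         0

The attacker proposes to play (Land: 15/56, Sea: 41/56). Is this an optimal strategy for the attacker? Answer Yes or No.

No

Against Reinforce this mix gives (15/56)·(-2) + (41/56)·1 = 11/56.
Against Withdraw this mix gives (15/56)·4 + (41/56)·0 = 15/14.
The defender will play Reinforce, holding the attacker to 11/56. Shifting weight toward the row that does better against Reinforce would raise this floor (the equalizing mix achieves 4/7 against both Reinforce and Withdraw), so the proposed strategy is not optimal.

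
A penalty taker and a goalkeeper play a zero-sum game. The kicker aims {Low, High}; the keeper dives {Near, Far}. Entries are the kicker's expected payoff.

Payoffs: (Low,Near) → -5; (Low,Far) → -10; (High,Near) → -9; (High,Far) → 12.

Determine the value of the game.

Row minima: Low → -10, High → -9; maximin = -9.
Column maxima: Near → -5, Far → 12; minimax = -5.
-9 ≠ -5, so there is no saddle point; optimal play is mixed.
Let the kicker play Low with probability p. Expected payoff against Near: (-5)p + (-9)(1−p) = 4p − 9; against Far: (-10)p + 12(1−p) = −22p + 12.
Setting these equal: 4p − 9 = −22p + 12 ⇒ 26p = 21 ⇒ p = 21/26, and the value is (4)·(21/26) − 9 = -75/13.
For the keeper: with q = P(Near), equating Low's and High's payoffs gives 5q − 10 = −21q + 12 ⇒ q = 11/13.

-75/13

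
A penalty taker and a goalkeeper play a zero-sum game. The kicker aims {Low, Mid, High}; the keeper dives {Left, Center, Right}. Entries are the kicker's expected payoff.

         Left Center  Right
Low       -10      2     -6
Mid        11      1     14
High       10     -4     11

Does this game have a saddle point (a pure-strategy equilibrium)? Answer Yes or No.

No

Row minima: Low → -10, Mid → 1, High → -4; maximin = 1.
Column maxima: Left → 11, Center → 2, Right → 14; minimax = 2.
1 ≠ 2, so no pure-strategy equilibrium exists.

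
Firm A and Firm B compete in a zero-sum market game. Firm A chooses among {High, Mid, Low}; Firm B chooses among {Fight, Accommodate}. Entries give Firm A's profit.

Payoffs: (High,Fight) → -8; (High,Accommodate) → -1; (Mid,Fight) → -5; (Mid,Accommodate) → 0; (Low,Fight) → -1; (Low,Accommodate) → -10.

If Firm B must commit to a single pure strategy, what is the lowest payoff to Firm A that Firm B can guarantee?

-1

Column maxima: Fight → -1, Accommodate → 0.
The smallest of these is -1.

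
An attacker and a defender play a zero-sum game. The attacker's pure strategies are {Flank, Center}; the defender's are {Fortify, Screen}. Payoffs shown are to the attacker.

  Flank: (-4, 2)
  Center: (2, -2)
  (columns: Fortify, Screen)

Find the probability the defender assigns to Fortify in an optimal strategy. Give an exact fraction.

2/5

Row minima: Flank → -4, Center → -2; maximin = -2.
Column maxima: Fortify → 2, Screen → 2; minimax = 2.
-2 ≠ 2, so there is no saddle point; optimal play is mixed.
Let the attacker play Flank with probability p. Expected payoff against Fortify: (-4)p + 2(1−p) = −6p + 2; against Screen: 2p + (-2)(1−p) = 4p − 2.
Setting these equal: −6p + 2 = 4p − 2 ⇒ −10p = -4 ⇒ p = 2/5, and the value is (-6)·(2/5) + 2 = -2/5.
For the defender: with q = P(Fortify), equating Flank's and Center's payoffs gives −6q + 2 = 4q − 2 ⇒ q = 2/5.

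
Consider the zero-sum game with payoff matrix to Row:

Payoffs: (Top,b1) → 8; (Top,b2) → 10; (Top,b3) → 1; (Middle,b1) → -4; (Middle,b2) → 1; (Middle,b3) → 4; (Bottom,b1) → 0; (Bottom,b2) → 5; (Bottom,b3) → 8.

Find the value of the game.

Row minima: Top → 1, Middle → -4, Bottom → 0; maximin = 1.
Column maxima: b1 → 8, b2 → 10, b3 → 8; minimax = 8.
1 ≠ 8, so there is no saddle point; optimal play is mixed.
Middle is strictly dominated by Bottom, so Row never plays it.
b2 is strictly dominated by b1 (it gives Row strictly more in every row), so Column never plays it.
On the remaining 2×2 (Top, Bottom vs b1, b3):
Let Row play Top with probability p. Expected payoff against b1: 8p + 0(1−p) = 8p; against b3: 1p + 8(1−p) = −7p + 8.
Setting these equal: 8p = −7p + 8 ⇒ 15p = 8 ⇒ p = 8/15, and the value is (8)·(8/15) = 64/15.
For Column: with q = P(b1), equating Top's and Bottom's payoffs gives 7q + 1 = −8q + 8 ⇒ q = 7/15.

64/15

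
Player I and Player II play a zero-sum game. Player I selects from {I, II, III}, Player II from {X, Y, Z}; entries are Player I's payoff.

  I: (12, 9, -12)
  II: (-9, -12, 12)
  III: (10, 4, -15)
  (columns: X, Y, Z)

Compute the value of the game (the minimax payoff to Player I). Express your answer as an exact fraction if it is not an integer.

Row minima: I → -12, II → -12, III → -15; maximin = -12.
Column maxima: X → 12, Y → 9, Z → 12; minimax = 9.
-12 ≠ 9, so there is no saddle point; optimal play is mixed.
III is strictly dominated by I, so Player I never plays it.
X is strictly dominated by Y (it gives Player I strictly more in every row), so Player II never plays it.
On the remaining 2×2 (I, II vs Y, Z):
Let Player I play I with probability p. Expected payoff against Y: 9p + (-12)(1−p) = 21p − 12; against Z: (-12)p + 12(1−p) = −24p + 12.
Setting these equal: 21p − 12 = −24p + 12 ⇒ 45p = 24 ⇒ p = 8/15, and the value is (21)·(8/15) − 12 = -4/5.
For Player II: with q = P(Y), equating I's and II's payoffs gives 21q − 12 = −24q + 12 ⇒ q = 8/15.

-4/5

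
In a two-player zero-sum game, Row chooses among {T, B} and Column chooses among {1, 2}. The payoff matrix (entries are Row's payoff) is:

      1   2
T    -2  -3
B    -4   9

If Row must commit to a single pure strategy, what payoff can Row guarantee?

-3

Row minima: T → -3, B → -4.
The best of these is -3.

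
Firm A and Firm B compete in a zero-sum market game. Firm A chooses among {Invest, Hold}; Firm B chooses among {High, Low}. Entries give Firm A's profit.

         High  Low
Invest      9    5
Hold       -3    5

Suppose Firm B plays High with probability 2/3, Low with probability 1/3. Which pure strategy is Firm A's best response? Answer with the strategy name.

Expected payoff of Invest: (2/3)·9 + (1/3)·5 = 23/3.
Expected payoff of Hold: (2/3)·(-3) + (1/3)·5 = -1/3.
The largest is 23/3, so Firm A's best response is Invest.

Invest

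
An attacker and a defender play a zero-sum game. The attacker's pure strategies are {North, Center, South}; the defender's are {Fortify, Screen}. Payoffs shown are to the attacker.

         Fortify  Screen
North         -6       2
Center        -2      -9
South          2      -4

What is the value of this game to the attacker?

-10/7

Row minima: North → -6, Center → -9, South → -4; maximin = -4.
Column maxima: Fortify → 2, Screen → 2; minimax = 2.
-4 ≠ 2, so there is no saddle point; optimal play is mixed.
Center is strictly dominated by South, so the attacker never plays it.
On the remaining 2×2 (North, South vs Fortify, Screen):
Let the attacker play North with probability p. Expected payoff against Fortify: (-6)p + 2(1−p) = −8p + 2; against Screen: 2p + (-4)(1−p) = 6p − 4.
Setting these equal: −8p + 2 = 6p − 4 ⇒ −14p = -6 ⇒ p = 3/7, and the value is (-8)·(3/7) + 2 = -10/7.
For the defender: with q = P(Fortify), equating North's and South's payoffs gives −8q + 2 = 6q − 4 ⇒ q = 3/7.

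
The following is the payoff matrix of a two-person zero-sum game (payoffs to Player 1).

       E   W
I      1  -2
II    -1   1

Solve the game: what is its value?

Row minima: I → -2, II → -1; maximin = -1.
Column maxima: E → 1, W → 1; minimax = 1.
-1 ≠ 1, so there is no saddle point; optimal play is mixed.
Let Player 1 play I with probability p. Expected payoff against E: 1p + (-1)(1−p) = 2p − 1; against W: (-2)p + 1(1−p) = −3p + 1.
Setting these equal: 2p − 1 = −3p + 1 ⇒ 5p = 2 ⇒ p = 2/5, and the value is (2)·(2/5) − 1 = -1/5.
For Player 2: with q = P(E), equating I's and II's payoffs gives 3q − 2 = −2q + 1 ⇒ q = 3/5.

-1/5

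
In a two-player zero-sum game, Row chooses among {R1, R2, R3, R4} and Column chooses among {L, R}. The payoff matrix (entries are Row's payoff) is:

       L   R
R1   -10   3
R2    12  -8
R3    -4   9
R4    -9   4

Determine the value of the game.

Row minima: R1 → -10, R2 → -8, R3 → -4, R4 → -9; maximin = -4.
Column maxima: L → 12, R → 9; minimax = 9.
-4 ≠ 9, so there is no saddle point; optimal play is mixed.
R1 is strictly dominated by R3, so Row never plays it.
R4 is strictly dominated by R3, so Row never plays it.
On the remaining 2×2 (R2, R3 vs L, R):
Let Row play R2 with probability p. Expected payoff against L: 12p + (-4)(1−p) = 16p − 4; against R: (-8)p + 9(1−p) = −17p + 9.
Setting these equal: 16p − 4 = −17p + 9 ⇒ 33p = 13 ⇒ p = 13/33, and the value is (16)·(13/33) − 4 = 76/33.
For Column: with q = P(L), equating R2's and R3's payoffs gives 20q − 8 = −13q + 9 ⇒ q = 17/33.

76/33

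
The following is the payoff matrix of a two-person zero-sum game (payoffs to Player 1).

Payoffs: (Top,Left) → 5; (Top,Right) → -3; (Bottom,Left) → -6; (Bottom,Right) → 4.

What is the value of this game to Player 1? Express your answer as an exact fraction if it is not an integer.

1/9

Row minima: Top → -3, Bottom → -6; maximin = -3.
Column maxima: Left → 5, Right → 4; minimax = 4.
-3 ≠ 4, so there is no saddle point; optimal play is mixed.
Let Player 1 play Top with probability p. Expected payoff against Left: 5p + (-6)(1−p) = 11p − 6; against Right: (-3)p + 4(1−p) = −7p + 4.
Setting these equal: 11p − 6 = −7p + 4 ⇒ 18p = 10 ⇒ p = 5/9, and the value is (11)·(5/9) − 6 = 1/9.
For Player 2: with q = P(Left), equating Top's and Bottom's payoffs gives 8q − 3 = −10q + 4 ⇒ q = 7/18.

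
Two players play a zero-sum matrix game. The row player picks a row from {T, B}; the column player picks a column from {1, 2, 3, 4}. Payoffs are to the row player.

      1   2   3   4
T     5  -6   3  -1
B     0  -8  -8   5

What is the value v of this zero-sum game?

-6

Row minima: T → -6, B → -8; maximin = -6.
Column maxima: 1 → 5, 2 → -6, 3 → 3, 4 → 5; minimax = -6.
Since maximin = minimax = -6, there is a saddle point and the value is -6.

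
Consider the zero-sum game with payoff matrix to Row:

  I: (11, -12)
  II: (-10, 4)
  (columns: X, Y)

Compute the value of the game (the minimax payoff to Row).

Row minima: I → -12, II → -10; maximin = -10.
Column maxima: X → 11, Y → 4; minimax = 4.
-10 ≠ 4, so there is no saddle point; optimal play is mixed.
Let Row play I with probability p. Expected payoff against X: 11p + (-10)(1−p) = 21p − 10; against Y: (-12)p + 4(1−p) = −16p + 4.
Setting these equal: 21p − 10 = −16p + 4 ⇒ 37p = 14 ⇒ p = 14/37, and the value is (21)·(14/37) − 10 = -76/37.
For Column: with q = P(X), equating I's and II's payoffs gives 23q − 12 = −14q + 4 ⇒ q = 16/37.

-76/37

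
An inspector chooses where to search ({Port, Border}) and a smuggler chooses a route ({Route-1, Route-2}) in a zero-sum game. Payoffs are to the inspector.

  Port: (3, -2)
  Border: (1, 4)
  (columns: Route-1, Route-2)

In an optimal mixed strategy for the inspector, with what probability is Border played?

5/8

Row minima: Port → -2, Border → 1; maximin = 1.
Column maxima: Route-1 → 3, Route-2 → 4; minimax = 3.
1 ≠ 3, so there is no saddle point; optimal play is mixed.
Let the inspector play Port with probability p. Expected payoff against Route-1: 3p + 1(1−p) = 2p + 1; against Route-2: (-2)p + 4(1−p) = −6p + 4.
Setting these equal: 2p + 1 = −6p + 4 ⇒ 8p = 3 ⇒ p = 3/8, and the value is (2)·(3/8) + 1 = 7/4.
For the smuggler: with q = P(Route-1), equating Port's and Border's payoffs gives 5q − 2 = −3q + 4 ⇒ q = 3/4.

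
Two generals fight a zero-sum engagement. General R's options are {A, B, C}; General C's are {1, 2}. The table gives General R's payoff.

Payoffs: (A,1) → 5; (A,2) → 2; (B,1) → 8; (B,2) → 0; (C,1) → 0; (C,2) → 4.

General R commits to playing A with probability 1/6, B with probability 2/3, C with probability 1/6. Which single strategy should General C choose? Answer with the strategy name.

If General C plays 1, General R's expected payoff is (1/6)·5 + (2/3)·8 + (1/6)·0 = 37/6.
If General C plays 2, General R's expected payoff is (1/6)·2 + (2/3)·0 + (1/6)·4 = 1.
General C minimizes General R's payoff; the smallest is 1, so the best response is 2.

2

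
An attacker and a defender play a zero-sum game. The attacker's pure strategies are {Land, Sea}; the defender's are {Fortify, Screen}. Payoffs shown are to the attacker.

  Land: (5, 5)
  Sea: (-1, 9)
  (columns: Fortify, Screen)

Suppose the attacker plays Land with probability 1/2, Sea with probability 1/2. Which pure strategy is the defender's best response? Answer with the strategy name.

If the defender plays Fortify, the attacker's expected payoff is (1/2)·5 + (1/2)·(-1) = 2.
If the defender plays Screen, the attacker's expected payoff is (1/2)·5 + (1/2)·9 = 7.
The defender minimizes the attacker's payoff; the smallest is 2, so the best response is Fortify.

Fortify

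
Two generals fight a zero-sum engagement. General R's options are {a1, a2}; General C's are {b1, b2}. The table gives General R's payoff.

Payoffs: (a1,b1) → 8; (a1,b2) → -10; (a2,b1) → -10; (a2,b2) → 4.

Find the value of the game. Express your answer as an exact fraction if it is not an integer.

-17/8

Row minima: a1 → -10, a2 → -10; maximin = -10.
Column maxima: b1 → 8, b2 → 4; minimax = 4.
-10 ≠ 4, so there is no saddle point; optimal play is mixed.
Let General R play a1 with probability p. Expected payoff against b1: 8p + (-10)(1−p) = 18p − 10; against b2: (-10)p + 4(1−p) = −14p + 4.
Setting these equal: 18p − 10 = −14p + 4 ⇒ 32p = 14 ⇒ p = 7/16, and the value is (18)·(7/16) − 10 = -17/8.
For General C: with q = P(b1), equating a1's and a2's payoffs gives 18q − 10 = −14q + 4 ⇒ q = 7/16.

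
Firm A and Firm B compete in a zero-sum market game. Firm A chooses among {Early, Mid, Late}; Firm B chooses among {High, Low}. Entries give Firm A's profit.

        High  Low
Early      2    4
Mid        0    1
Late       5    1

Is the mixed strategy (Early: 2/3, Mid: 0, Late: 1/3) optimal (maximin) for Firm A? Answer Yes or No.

Yes

Against High this mix gives (2/3)·2 + (1/3)·5 = 3.
Against Low this mix gives (2/3)·4 + (1/3)·1 = 3.
All of Firm B's active replies (High, Low) yield 3, and no column does worse for Firm A. The mix makes Firm B indifferent and guarantees 3, so it is optimal.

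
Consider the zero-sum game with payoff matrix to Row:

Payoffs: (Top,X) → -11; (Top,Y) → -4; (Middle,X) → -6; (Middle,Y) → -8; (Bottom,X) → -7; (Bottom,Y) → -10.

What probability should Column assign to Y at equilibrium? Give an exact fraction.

Row minima: Top → -11, Middle → -8, Bottom → -10; maximin = -8.
Column maxima: X → -6, Y → -4; minimax = -6.
-8 ≠ -6, so there is no saddle point; optimal play is mixed.
Bottom is strictly dominated by Middle, so Row never plays it.
On the remaining 2×2 (Top, Middle vs X, Y):
Let Row play Top with probability p. Expected payoff against X: (-11)p + (-6)(1−p) = −5p − 6; against Y: (-4)p + (-8)(1−p) = 4p − 8.
Setting these equal: −5p − 6 = 4p − 8 ⇒ −9p = -2 ⇒ p = 2/9, and the value is (-5)·(2/9) − 6 = -64/9.
For Column: with q = P(X), equating Top's and Middle's payoffs gives −7q − 4 = 2q − 8 ⇒ q = 4/9.

5/9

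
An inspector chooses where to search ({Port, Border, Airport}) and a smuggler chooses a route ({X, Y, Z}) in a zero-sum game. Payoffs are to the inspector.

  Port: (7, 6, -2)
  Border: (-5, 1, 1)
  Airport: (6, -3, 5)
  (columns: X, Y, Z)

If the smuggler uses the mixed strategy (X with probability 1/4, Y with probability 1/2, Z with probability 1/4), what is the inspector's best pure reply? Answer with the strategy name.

Expected payoff of Port: (1/4)·7 + (1/2)·6 + (1/4)·(-2) = 17/4.
Expected payoff of Border: (1/4)·(-5) + (1/2)·1 + (1/4)·1 = -1/2.
Expected payoff of Airport: (1/4)·6 + (1/2)·(-3) + (1/4)·5 = 5/4.
The largest is 17/4, so the inspector's best response is Port.

Port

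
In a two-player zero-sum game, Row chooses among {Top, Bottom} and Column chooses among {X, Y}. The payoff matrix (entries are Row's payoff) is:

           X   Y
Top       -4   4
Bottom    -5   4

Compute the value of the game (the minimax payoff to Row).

-4

Row minima: Top → -4, Bottom → -5; maximin = -4.
Column maxima: X → -4, Y → 4; minimax = -4.
Since maximin = minimax = -4, there is a saddle point and the value is -4.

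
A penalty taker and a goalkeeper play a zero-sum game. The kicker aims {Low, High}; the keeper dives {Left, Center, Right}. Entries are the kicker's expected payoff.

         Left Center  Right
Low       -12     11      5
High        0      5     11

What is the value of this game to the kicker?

Row minima: Low → -12, High → 0; maximin = 0.
Column maxima: Left → 0, Center → 11, Right → 11; minimax = 0.
Since maximin = minimax = 0, there is a saddle point and the value is 0.

0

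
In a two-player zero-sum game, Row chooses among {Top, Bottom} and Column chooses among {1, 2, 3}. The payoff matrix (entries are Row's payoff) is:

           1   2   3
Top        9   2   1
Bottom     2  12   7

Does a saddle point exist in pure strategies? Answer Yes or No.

Row minima: Top → 1, Bottom → 2; maximin = 2.
Column maxima: 1 → 9, 2 → 12, 3 → 7; minimax = 7.
2 ≠ 7, so no pure-strategy equilibrium exists.

No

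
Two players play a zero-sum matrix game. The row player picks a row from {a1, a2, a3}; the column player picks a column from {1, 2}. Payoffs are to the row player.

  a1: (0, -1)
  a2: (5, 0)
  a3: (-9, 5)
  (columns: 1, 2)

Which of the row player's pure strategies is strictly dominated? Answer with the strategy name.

a2 gives a strictly higher payoff than a1 against every column: 5 > 0, 0 > -1.
So a1 is strictly dominated and the row player never plays it.

a1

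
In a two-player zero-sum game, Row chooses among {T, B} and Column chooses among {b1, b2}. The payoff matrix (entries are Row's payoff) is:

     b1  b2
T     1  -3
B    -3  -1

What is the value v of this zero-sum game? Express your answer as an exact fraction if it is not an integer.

-5/3

Row minima: T → -3, B → -3; maximin = -3.
Column maxima: b1 → 1, b2 → -1; minimax = -1.
-3 ≠ -1, so there is no saddle point; optimal play is mixed.
Let Row play T with probability p. Expected payoff against b1: 1p + (-3)(1−p) = 4p − 3; against b2: (-3)p + (-1)(1−p) = −2p − 1.
Setting these equal: 4p − 3 = −2p − 1 ⇒ 6p = 2 ⇒ p = 1/3, and the value is (4)·(1/3) − 3 = -5/3.
For Column: with q = P(b1), equating T's and B's payoffs gives 4q − 3 = −2q − 1 ⇒ q = 1/3.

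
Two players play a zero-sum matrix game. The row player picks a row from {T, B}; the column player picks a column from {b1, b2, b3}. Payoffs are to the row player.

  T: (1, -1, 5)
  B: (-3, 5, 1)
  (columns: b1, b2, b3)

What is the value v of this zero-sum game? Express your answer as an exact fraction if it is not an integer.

Row minima: T → -1, B → -3; maximin = -1.
Column maxima: b1 → 1, b2 → 5, b3 → 5; minimax = 1.
-1 ≠ 1, so there is no saddle point; optimal play is mixed.
b3 is strictly dominated by b1 (it gives the row player strictly more in every row), so the column player never plays it.
On the remaining 2×2 (T, B vs b1, b2):
Let the row player play T with probability p. Expected payoff against b1: 1p + (-3)(1−p) = 4p − 3; against b2: (-1)p + 5(1−p) = −6p + 5.
Setting these equal: 4p − 3 = −6p + 5 ⇒ 10p = 8 ⇒ p = 4/5, and the value is (4)·(4/5) − 3 = 1/5.
For the column player: with q = P(b1), equating T's and B's payoffs gives 2q − 1 = −8q + 5 ⇒ q = 3/5.

1/5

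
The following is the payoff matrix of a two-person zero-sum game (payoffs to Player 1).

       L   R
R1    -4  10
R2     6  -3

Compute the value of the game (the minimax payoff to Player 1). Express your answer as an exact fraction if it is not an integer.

48/23

Row minima: R1 → -4, R2 → -3; maximin = -3.
Column maxima: L → 6, R → 10; minimax = 6.
-3 ≠ 6, so there is no saddle point; optimal play is mixed.
Let Player 1 play R1 with probability p. Expected payoff against L: (-4)p + 6(1−p) = −10p + 6; against R: 10p + (-3)(1−p) = 13p − 3.
Setting these equal: −10p + 6 = 13p − 3 ⇒ −23p = -9 ⇒ p = 9/23, and the value is (-10)·(9/23) + 6 = 48/23.
For Player 2: with q = P(L), equating R1's and R2's payoffs gives −14q + 10 = 9q − 3 ⇒ q = 13/23.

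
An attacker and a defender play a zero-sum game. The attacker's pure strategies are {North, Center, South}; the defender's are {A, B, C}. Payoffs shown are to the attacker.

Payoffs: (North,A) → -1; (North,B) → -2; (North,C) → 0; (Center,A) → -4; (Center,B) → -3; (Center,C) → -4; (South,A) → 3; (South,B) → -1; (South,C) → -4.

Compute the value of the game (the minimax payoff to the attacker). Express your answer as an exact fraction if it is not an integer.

Row minima: North → -2, Center → -4, South → -4; maximin = -2.
Column maxima: A → 3, B → -1, C → 0; minimax = -1.
-2 ≠ -1, so there is no saddle point; optimal play is mixed.
Center is strictly dominated by North, so the attacker never plays it.
With Center eliminated, A is strictly dominated by B (it gives the attacker strictly more in every remaining row), so the defender never plays it.
On the remaining 2×2 (North, South vs B, C):
Let the attacker play North with probability p. Expected payoff against B: (-2)p + (-1)(1−p) = −p − 1; against C: 0p + (-4)(1−p) = 4p − 4.
Setting these equal: −p − 1 = 4p − 4 ⇒ −5p = -3 ⇒ p = 3/5, and the value is (-1)·(3/5) − 1 = -8/5.
For the defender: with q = P(B), equating North's and South's payoffs gives −2q = 3q − 4 ⇒ q = 4/5.

-8/5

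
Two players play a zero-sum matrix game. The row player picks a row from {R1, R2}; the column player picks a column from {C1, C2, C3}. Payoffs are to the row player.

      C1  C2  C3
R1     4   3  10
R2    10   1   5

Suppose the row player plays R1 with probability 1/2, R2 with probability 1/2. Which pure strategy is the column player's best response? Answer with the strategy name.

C2

If the column player plays C1, the row player's expected payoff is (1/2)·4 + (1/2)·10 = 7.
If the column player plays C2, the row player's expected payoff is (1/2)·3 + (1/2)·1 = 2.
If the column player plays C3, the row player's expected payoff is (1/2)·10 + (1/2)·5 = 15/2.
The column player minimizes the row player's payoff; the smallest is 2, so the best response is C2.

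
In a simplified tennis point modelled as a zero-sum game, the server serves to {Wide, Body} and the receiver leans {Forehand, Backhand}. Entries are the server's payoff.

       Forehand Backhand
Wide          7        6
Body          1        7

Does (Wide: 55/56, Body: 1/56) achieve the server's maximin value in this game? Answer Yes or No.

Against Forehand this mix gives (55/56)·7 + (1/56)·1 = 193/28.
Against Backhand this mix gives (55/56)·6 + (1/56)·7 = 337/56.
The receiver will play Backhand, holding the server to 337/56. Shifting weight toward the row that does better against Backhand would raise this floor (the equalizing mix achieves 43/7 against both Backhand and Forehand), so the proposed strategy is not optimal.

No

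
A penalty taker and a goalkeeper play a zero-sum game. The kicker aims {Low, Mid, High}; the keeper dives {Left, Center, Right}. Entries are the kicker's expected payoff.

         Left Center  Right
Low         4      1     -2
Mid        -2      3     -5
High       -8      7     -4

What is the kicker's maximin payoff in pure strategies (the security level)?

-2

Row minima: Low → -2, Mid → -5, High → -8.
The best of these is -2.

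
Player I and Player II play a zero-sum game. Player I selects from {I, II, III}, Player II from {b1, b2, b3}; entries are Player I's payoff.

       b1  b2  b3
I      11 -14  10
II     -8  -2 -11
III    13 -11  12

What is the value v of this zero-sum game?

-145/32

Row minima: I → -14, II → -11, III → -11; maximin = -11.
Column maxima: b1 → 13, b2 → -2, b3 → 12; minimax = -2.
-11 ≠ -2, so there is no saddle point; optimal play is mixed.
I is strictly dominated by III, so Player I never plays it.
b1 is strictly dominated by b3 (it gives Player I strictly more in every row), so Player II never plays it.
On the remaining 2×2 (II, III vs b2, b3):
Let Player I play II with probability p. Expected payoff against b2: (-2)p + (-11)(1−p) = 9p − 11; against b3: (-11)p + 12(1−p) = −23p + 12.
Setting these equal: 9p − 11 = −23p + 12 ⇒ 32p = 23 ⇒ p = 23/32, and the value is (9)·(23/32) − 11 = -145/32.
For Player II: with q = P(b2), equating II's and III's payoffs gives 9q − 11 = −23q + 12 ⇒ q = 23/32.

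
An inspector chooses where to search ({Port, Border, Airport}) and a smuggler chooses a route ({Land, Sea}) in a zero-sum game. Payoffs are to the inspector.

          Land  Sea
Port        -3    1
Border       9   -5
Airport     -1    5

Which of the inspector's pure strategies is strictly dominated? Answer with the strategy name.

Port

Airport gives a strictly higher payoff than Port against every column: -1 > -3, 5 > 1.
So Port is strictly dominated and the inspector never plays it.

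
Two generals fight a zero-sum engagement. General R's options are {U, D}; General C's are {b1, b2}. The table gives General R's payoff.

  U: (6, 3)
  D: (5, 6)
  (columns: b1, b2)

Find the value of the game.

21/4

Row minima: U → 3, D → 5; maximin = 5.
Column maxima: b1 → 6, b2 → 6; minimax = 6.
5 ≠ 6, so there is no saddle point; optimal play is mixed.
Let General R play U with probability p. Expected payoff against b1: 6p + 5(1−p) = p + 5; against b2: 3p + 6(1−p) = −3p + 6.
Setting these equal: p + 5 = −3p + 6 ⇒ 4p = 1 ⇒ p = 1/4, and the value is (1)·(1/4) + 5 = 21/4.
For General C: with q = P(b1), equating U's and D's payoffs gives 3q + 3 = −q + 6 ⇒ q = 3/4.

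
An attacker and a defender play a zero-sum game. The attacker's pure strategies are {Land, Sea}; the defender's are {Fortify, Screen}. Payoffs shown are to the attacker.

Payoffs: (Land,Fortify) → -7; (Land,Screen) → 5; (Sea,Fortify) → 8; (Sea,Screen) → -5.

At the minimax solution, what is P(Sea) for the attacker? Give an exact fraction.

12/25

Row minima: Land → -7, Sea → -5; maximin = -5.
Column maxima: Fortify → 8, Screen → 5; minimax = 5.
-5 ≠ 5, so there is no saddle point; optimal play is mixed.
Let the attacker play Land with probability p. Expected payoff against Fortify: (-7)p + 8(1−p) = −15p + 8; against Screen: 5p + (-5)(1−p) = 10p − 5.
Setting these equal: −15p + 8 = 10p − 5 ⇒ −25p = -13 ⇒ p = 13/25, and the value is (-15)·(13/25) + 8 = 1/5.
For the defender: with q = P(Fortify), equating Land's and Sea's payoffs gives −12q + 5 = 13q − 5 ⇒ q = 2/5.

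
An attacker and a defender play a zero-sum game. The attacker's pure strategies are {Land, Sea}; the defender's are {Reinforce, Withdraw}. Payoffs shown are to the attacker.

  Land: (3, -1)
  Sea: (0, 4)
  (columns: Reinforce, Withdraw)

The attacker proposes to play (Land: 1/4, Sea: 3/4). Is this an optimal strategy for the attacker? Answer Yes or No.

No

Against Reinforce this mix gives (1/4)·3 + (3/4)·0 = 3/4.
Against Withdraw this mix gives (1/4)·(-1) + (3/4)·4 = 11/4.
The defender will play Reinforce, holding the attacker to 3/4. Shifting weight toward the row that does better against Reinforce would raise this floor (the equalizing mix achieves 3/2 against both Reinforce and Withdraw), so the proposed strategy is not optimal.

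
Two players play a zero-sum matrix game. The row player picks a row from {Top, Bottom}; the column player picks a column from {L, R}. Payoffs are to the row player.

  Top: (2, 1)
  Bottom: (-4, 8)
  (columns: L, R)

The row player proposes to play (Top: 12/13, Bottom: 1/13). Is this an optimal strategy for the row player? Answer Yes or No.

Against L this mix gives (12/13)·2 + (1/13)·(-4) = 20/13.
Against R this mix gives (12/13)·1 + (1/13)·8 = 20/13.
All of the column player's active replies (L, R) yield 20/13, and no column does worse for the row player. The mix makes the column player indifferent and guarantees 20/13, so it is optimal.

Yes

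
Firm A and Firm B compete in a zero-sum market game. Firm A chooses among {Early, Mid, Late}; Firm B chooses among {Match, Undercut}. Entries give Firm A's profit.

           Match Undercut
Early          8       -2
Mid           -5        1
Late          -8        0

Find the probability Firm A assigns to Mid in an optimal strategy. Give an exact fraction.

5/8

Row minima: Early → -2, Mid → -5, Late → -8; maximin = -2.
Column maxima: Match → 8, Undercut → 1; minimax = 1.
-2 ≠ 1, so there is no saddle point; optimal play is mixed.
Late is strictly dominated by Mid, so Firm A never plays it.
On the remaining 2×2 (Early, Mid vs Match, Undercut):
Let Firm A play Early with probability p. Expected payoff against Match: 8p + (-5)(1−p) = 13p − 5; against Undercut: (-2)p + 1(1−p) = −3p + 1.
Setting these equal: 13p − 5 = −3p + 1 ⇒ 16p = 6 ⇒ p = 3/8, and the value is (13)·(3/8) − 5 = -1/8.
For Firm B: with q = P(Match), equating Early's and Mid's payoffs gives 10q − 2 = −6q + 1 ⇒ q = 3/16.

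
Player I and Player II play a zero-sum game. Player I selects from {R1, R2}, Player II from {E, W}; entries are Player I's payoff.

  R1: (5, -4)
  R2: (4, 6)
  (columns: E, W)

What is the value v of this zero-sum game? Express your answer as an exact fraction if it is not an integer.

Row minima: R1 → -4, R2 → 4; maximin = 4.
Column maxima: E → 5, W → 6; minimax = 5.
4 ≠ 5, so there is no saddle point; optimal play is mixed.
Let Player I play R1 with probability p. Expected payoff against E: 5p + 4(1−p) = p + 4; against W: (-4)p + 6(1−p) = −10p + 6.
Setting these equal: p + 4 = −10p + 6 ⇒ 11p = 2 ⇒ p = 2/11, and the value is (1)·(2/11) + 4 = 46/11.
For Player II: with q = P(E), equating R1's and R2's payoffs gives 9q − 4 = −2q + 6 ⇒ q = 10/11.

46/11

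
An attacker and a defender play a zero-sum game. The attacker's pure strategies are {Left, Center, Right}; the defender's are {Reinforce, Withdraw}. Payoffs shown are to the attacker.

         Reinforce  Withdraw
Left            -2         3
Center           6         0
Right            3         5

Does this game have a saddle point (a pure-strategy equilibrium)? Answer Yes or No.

No

Row minima: Left → -2, Center → 0, Right → 3; maximin = 3.
Column maxima: Reinforce → 6, Withdraw → 5; minimax = 5.
3 ≠ 5, so no pure-strategy equilibrium exists.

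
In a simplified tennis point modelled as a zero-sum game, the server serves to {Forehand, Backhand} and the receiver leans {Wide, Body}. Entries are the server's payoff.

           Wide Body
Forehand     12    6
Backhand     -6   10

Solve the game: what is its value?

Row minima: Forehand → 6, Backhand → -6; maximin = 6.
Column maxima: Wide → 12, Body → 10; minimax = 10.
6 ≠ 10, so there is no saddle point; optimal play is mixed.
Let the server play Forehand with probability p. Expected payoff against Wide: 12p + (-6)(1−p) = 18p − 6; against Body: 6p + 10(1−p) = −4p + 10.
Setting these equal: 18p − 6 = −4p + 10 ⇒ 22p = 16 ⇒ p = 8/11, and the value is (18)·(8/11) − 6 = 78/11.
For the receiver: with q = P(Wide), equating Forehand's and Backhand's payoffs gives 6q + 6 = −16q + 10 ⇒ q = 2/11.

78/11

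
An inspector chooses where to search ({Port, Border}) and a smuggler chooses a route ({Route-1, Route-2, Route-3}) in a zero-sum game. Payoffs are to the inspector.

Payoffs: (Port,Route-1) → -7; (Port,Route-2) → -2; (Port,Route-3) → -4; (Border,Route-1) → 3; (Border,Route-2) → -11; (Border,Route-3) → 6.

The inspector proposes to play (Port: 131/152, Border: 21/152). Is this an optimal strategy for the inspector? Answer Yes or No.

Against Route-1 this mix gives (131/152)·(-7) + (21/152)·3 = -427/76.
Against Route-2 this mix gives (131/152)·(-2) + (21/152)·(-11) = -493/152.
Against Route-3 this mix gives (131/152)·(-4) + (21/152)·6 = -199/76.
The smuggler will play Route-1, holding the inspector to -427/76. Shifting weight toward the row that does better against Route-1 would raise this floor (the equalizing mix achieves -83/19 against both Route-1 and Route-2), so the proposed strategy is not optimal.

No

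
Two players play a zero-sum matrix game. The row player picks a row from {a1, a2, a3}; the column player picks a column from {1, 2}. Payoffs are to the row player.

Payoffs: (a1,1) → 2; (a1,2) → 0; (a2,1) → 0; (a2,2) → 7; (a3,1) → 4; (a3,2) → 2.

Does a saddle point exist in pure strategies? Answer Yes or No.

Row minima: a1 → 0, a2 → 0, a3 → 2; maximin = 2.
Column maxima: 1 → 4, 2 → 7; minimax = 4.
2 ≠ 4, so no pure-strategy equilibrium exists.

No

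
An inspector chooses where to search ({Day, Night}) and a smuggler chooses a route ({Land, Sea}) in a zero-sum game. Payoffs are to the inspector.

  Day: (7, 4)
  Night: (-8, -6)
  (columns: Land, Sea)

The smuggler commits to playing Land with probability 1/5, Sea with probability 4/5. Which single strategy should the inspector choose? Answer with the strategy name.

Expected payoff of Day: (1/5)·7 + (4/5)·4 = 23/5.
Expected payoff of Night: (1/5)·(-8) + (4/5)·(-6) = -32/5.
The largest is 23/5, so the inspector's best response is Day.

Day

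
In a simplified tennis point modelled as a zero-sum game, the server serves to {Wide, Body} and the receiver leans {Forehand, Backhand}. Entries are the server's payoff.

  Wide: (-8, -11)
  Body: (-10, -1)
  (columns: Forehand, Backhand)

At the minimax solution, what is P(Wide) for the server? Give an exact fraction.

Row minima: Wide → -11, Body → -10; maximin = -10.
Column maxima: Forehand → -8, Backhand → -1; minimax = -8.
-10 ≠ -8, so there is no saddle point; optimal play is mixed.
Let the server play Wide with probability p. Expected payoff against Forehand: (-8)p + (-10)(1−p) = 2p − 10; against Backhand: (-11)p + (-1)(1−p) = −10p − 1.
Setting these equal: 2p − 10 = −10p − 1 ⇒ 12p = 9 ⇒ p = 3/4, and the value is (2)·(3/4) − 10 = -17/2.
For the receiver: with q = P(Forehand), equating Wide's and Body's payoffs gives 3q − 11 = −9q − 1 ⇒ q = 5/6.

3/4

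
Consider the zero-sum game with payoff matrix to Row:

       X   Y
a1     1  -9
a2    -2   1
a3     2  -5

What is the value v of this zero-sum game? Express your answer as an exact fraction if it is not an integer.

-4/5

Row minima: a1 → -9, a2 → -2, a3 → -5; maximin = -2.
Column maxima: X → 2, Y → 1; minimax = 1.
-2 ≠ 1, so there is no saddle point; optimal play is mixed.
a1 is strictly dominated by a3, so Row never plays it.
On the remaining 2×2 (a2, a3 vs X, Y):
Let Row play a2 with probability p. Expected payoff against X: (-2)p + 2(1−p) = −4p + 2; against Y: 1p + (-5)(1−p) = 6p − 5.
Setting these equal: −4p + 2 = 6p − 5 ⇒ −10p = -7 ⇒ p = 7/10, and the value is (-4)·(7/10) + 2 = -4/5.
For Column: with q = P(X), equating a2's and a3's payoffs gives −3q + 1 = 7q − 5 ⇒ q = 3/5.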